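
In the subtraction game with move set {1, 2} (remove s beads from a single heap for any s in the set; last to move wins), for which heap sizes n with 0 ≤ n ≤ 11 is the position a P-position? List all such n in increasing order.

0, 3, 6, 9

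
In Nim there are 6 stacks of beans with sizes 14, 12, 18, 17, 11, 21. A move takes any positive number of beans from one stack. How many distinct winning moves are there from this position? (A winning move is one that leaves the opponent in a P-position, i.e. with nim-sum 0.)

3

Write each in binary and XOR column by column:
  01110  (14)
  01100  (12)
  10010  (18)
  10001  (17)
  01011  (11)
  10101  (21)
  -----
  11111  (31)
The overall nim-sum is X = 31. A stack of size p has a winning move iff p XOR X < p (reduce it to p XOR X).
  14: 14 XOR 31 = 17 ≥ 14 — no move.
  12: 12 XOR 31 = 19 ≥ 12 — no move.
  18: 18 XOR 31 = 13 < 18 — winning move (to 13).
  17: 17 XOR 31 = 14 < 17 — winning move (to 14).
  11: 11 XOR 31 = 20 ≥ 11 — no move.
  21: 21 XOR 31 = 10 < 21 — winning move (to 10).
That gives 3 winning moves.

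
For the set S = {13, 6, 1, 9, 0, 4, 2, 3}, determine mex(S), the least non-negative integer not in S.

5

The values 0, 1, 2, 3, 4 are all present; 5 is the first non-negative integer missing from the set.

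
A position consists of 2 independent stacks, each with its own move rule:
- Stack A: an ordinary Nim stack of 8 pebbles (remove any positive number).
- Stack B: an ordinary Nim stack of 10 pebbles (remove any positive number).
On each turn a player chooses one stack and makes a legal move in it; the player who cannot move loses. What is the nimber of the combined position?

2

Stack A is a plain Nim stack of size 8, so its Grundy value is 8.
Stack B is a plain Nim stack of size 10, so its Grundy value is 10.
By the Sprague-Grundy theorem, the Grundy value of a sum of independent games is the XOR of the component values.
Combined value = 8 ⊕ 10 = 2.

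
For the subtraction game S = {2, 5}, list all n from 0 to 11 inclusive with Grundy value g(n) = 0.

0, 1, 4, 7, 8, 11

Compute g(0), g(1), … for moves {2, 5}:
k:     0  1  2  3  4  5  6  7  8  9 10 11
g(k):  0  0  1  1  0  2  1  0  0  1  1  0
The P-positions (g = 0) in 0..11 are 0, 1, 4, 7, 8, 11.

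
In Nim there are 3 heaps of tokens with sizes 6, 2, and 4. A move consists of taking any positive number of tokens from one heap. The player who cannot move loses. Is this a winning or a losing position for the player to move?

Nim-sum: 6 XOR 2 XOR 4 = 0.
The nim-sum is 0, so this is a P-position: the player to move is in a losing position under optimal play.

Losing position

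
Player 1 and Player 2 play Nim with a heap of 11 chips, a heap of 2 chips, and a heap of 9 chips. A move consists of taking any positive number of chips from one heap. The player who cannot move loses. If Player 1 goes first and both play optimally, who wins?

Player 2 wins

Write each in binary and XOR column by column:
  1011  (11)
  0010  (2)
  1001  (9)
  ----
  0000  (0)
The nim-sum is 0, so this is a P-position: the player to move is in a losing position under optimal play; Player 1 is about to move from it and so loses — Player 2 wins.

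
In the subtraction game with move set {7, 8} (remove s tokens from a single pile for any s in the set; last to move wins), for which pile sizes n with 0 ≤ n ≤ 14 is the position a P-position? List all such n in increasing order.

0, 1, 2, 3, 4, 5, 6

Compute g(0), g(1), … for moves {7, 8}:
g(0) = mex{} = 0
g(1) = mex{} = 0
g(2) = mex{} = 0
g(3) = mex{} = 0
g(4) = mex{} = 0
g(5) = mex{} = 0
g(6) = mex{} = 0
g(7) = mex{0} = 1
g(8) = mex{0} = 1
g(9) = mex{0} = 1
g(10) = mex{0} = 1
g(11) = mex{0} = 1
g(12) = mex{0} = 1
g(13) = mex{0} = 1
g(14) = mex{0,1} = 2
The P-positions (g = 0) in 0..14 are 0, 1, 2, 3, 4, 5, 6.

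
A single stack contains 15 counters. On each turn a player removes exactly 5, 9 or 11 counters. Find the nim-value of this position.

3

Build the Grundy sequence with g(k) = mex{g(k−s) : s ∈ {5, 9, 11}, s ≤ k}:
k:     0  1  2  3  4  5  6  7  8  9 10 11 12 13 14 15
g(k):  0  0  0  0  0  1  1  1  1  1  2  2  2  2  2  3
So g(15) = 3.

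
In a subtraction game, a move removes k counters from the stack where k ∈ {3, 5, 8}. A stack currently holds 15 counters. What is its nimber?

Grundy values for subtraction set {3, 5, 8}:
k:     0  1  2  3  4  5  6  7  8  9 10 11 12 13 14 15
g(k):  0  0  0  1  1  1  2  2  2  3  3  0  0  0  1  1
So g(15) = 1.

1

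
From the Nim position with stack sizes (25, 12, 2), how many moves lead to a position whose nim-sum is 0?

Compute the nim-sum pairwise:
25 ⊕ 12 = 21
21 ⊕ 2 = 23
The overall nim-sum is X = 23. A stack of size p has a winning move iff p XOR X < p (reduce it to p XOR X).
  25: 25 XOR 23 = 14 < 25 — winning move (to 14).
  12: 12 XOR 23 = 27 ≥ 12 — no move.
  2: 2 XOR 23 = 21 ≥ 2 — no move.
That gives 1 winning move.

1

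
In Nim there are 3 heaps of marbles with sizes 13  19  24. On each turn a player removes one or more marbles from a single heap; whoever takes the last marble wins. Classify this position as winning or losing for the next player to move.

Write each in binary and XOR column by column:
  01101  (13)
  10011  (19)
  11000  (24)
  -----
  00110  (6)
The nim-sum is 6 ≠ 0, so this is an N-position: the player to move can win.

Winning position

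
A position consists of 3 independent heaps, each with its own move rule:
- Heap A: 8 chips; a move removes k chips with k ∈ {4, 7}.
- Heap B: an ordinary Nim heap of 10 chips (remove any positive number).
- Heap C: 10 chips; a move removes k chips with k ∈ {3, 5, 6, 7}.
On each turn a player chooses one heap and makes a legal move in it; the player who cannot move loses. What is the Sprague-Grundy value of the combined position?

8

Grundy values for heap A (subtraction set {4, 7}):
k:     0  1  2  3  4  5  6  7  8
g(k):  0  0  0  0  1  1  1  1  2
So g(8) = 2.
Heap B is a plain Nim heap of size 10, so its Grundy value is 10.
Build the Grundy sequence for heap C with g(k) = mex{g(k−s) : s ∈ {3, 5, 6, 7}, s ≤ k}:
k:     0  1  2  3  4  5  6  7  8  9 10
g(k):  0  0  0  1  1  1  2  2  2  3  0
So g(10) = 0.
The value of a disjunctive sum is the nim-sum of the parts.
Combined value = 2 XOR 10 XOR 0 = 8.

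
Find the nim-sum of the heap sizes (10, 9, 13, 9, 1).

6

Compute the nim-sum pairwise:
10 ⊕ 9 = 3
3 ⊕ 13 = 14
14 ⊕ 9 = 7
7 ⊕ 1 = 6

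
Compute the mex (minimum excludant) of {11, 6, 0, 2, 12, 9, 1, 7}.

The values 0, 1, 2 are all present; 3 is the first non-negative integer missing from the set.

3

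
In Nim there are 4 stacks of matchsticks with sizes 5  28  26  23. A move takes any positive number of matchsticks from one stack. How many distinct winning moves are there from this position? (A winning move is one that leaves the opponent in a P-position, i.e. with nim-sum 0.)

3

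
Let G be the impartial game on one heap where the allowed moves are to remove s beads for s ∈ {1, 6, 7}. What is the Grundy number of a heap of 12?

0

Build the Grundy sequence with g(k) = mex{g(k−s) : s ∈ {1, 6, 7}, s ≤ k}:
g(0) = mex{} = 0
g(1) = mex{0} = 1
g(2) = mex{1} = 0
g(3) = mex{0} = 1
g(4) = mex{1} = 0
g(5) = mex{0} = 1
g(6) = mex{0,1} = 2
g(7) = mex{0,1,2} = 3
g(8) = mex{0,1,3} = 2
g(9) = mex{0,1,2} = 3
g(10) = mex{0,1,3} = 2
g(11) = mex{0,1,2} = 3
g(12) = mex{1,2,3} = 0
So g(12) = 0.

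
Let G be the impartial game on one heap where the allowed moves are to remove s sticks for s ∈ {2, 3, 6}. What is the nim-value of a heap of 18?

Compute g(0), g(1), … for moves {2, 3, 6}:
k:     0  1  2  3  4  5  6  7  8  9 10 11 12 13 14 15 16 17 18
g(k):  0  0  1  1  2  0  3  1  2  0  0  1  1  2  0  3  1  2  0
So g(18) = 0.

0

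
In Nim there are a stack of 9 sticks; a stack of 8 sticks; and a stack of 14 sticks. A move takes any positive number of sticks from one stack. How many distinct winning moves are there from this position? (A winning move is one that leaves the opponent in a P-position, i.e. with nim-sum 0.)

3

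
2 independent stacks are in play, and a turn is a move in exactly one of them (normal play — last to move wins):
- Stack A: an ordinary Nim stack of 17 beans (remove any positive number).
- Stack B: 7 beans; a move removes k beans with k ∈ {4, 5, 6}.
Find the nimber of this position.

Stack A is a plain Nim stack of size 17, so its Grundy value is 17.
Grundy values for stack B (subtraction set {4, 5, 6}):
g(0) = mex{} = 0
g(1) = mex{} = 0
g(2) = mex{} = 0
g(3) = mex{} = 0
g(4) = mex{0} = 1
g(5) = mex{0} = 1
g(6) = mex{0} = 1
g(7) = mex{0} = 1
So g(7) = 1.
By the Sprague-Grundy theorem, the Grundy value of a sum of independent games is the XOR of the component values.
Combined value = 17 XOR 1 = 16.

16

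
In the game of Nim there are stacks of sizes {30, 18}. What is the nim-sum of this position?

12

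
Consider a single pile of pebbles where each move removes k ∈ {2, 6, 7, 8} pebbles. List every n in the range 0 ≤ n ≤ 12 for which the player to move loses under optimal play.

0, 1, 4, 5

Grundy values for subtraction set {2, 6, 7, 8}:
g(0) = mex{} = 0
g(1) = mex{} = 0
g(2) = mex{0} = 1
g(3) = mex{0} = 1
g(4) = mex{1} = 0
g(5) = mex{1} = 0
g(6) = mex{0} = 1
g(7) = mex{0} = 1
g(8) = mex{0,1} = 2
g(9) = mex{0,1} = 2
g(10) = mex{0,1,2} = 3
g(11) = mex{0,1,2} = 3
g(12) = mex{0,1,3} = 2
The P-positions (g = 0) in 0..12 are 0, 1, 4, 5.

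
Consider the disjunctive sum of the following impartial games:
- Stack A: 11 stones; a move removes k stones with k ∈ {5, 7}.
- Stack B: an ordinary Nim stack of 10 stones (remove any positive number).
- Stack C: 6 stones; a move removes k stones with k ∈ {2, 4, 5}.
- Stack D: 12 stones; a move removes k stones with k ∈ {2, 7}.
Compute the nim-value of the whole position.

Build the Grundy sequence for stack A with g(k) = mex{g(k−s) : s ∈ {5, 7}, s ≤ k}:
g(0) = mex{} = 0
g(1) = mex{} = 0
g(2) = mex{} = 0
g(3) = mex{} = 0
g(4) = mex{} = 0
g(5) = mex{0} = 1
g(6) = mex{0} = 1
g(7) = mex{0} = 1
g(8) = mex{0} = 1
g(9) = mex{0} = 1
g(10) = mex{0,1} = 2
g(11) = mex{0,1} = 2
So g(11) = 2.
Stack B is a plain Nim stack of size 10, so its Grundy value is 10.
Grundy values for stack C (subtraction set {2, 4, 5}):
k:     0  1  2  3  4  5  6
g(k):  0  0  1  1  2  2  3
So g(6) = 3.
For stack D, compute g(0), g(1), … with moves {2, 7}:
k:     0  1  2  3  4  5  6  7  8  9 10 11 12
g(k):  0  0  1  1  0  0  1  1  2  0  0  1  1
So g(12) = 1.
The value of a disjunctive sum is the nim-sum of the parts.
Combined value = 2 XOR 10 XOR 3 XOR 1 = 10.

10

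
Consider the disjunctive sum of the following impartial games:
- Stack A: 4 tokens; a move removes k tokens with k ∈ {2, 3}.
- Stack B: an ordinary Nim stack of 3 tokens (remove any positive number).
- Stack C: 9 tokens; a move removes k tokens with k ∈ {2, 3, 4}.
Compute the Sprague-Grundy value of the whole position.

0

Build the Grundy sequence for stack A with g(k) = mex{g(k−s) : s ∈ {2, 3}, s ≤ k}:
k:     0  1  2  3  4
g(k):  0  0  1  1  2
So g(4) = 2.
Stack B is a plain Nim stack of size 3, so its Grundy value is 3.
Build the Grundy sequence for stack C with g(k) = mex{g(k−s) : s ∈ {2, 3, 4}, s ≤ k}:
g(0) = mex{} = 0
g(1) = mex{} = 0
g(2) = mex{0} = 1
g(3) = mex{0} = 1
g(4) = mex{0,1} = 2
g(5) = mex{0,1} = 2
g(6) = mex{1,2} = 0
g(7) = mex{1,2} = 0
g(8) = mex{0,2} = 1
g(9) = mex{0,2} = 1
So g(9) = 1.
The value of a disjunctive sum is the nim-sum of the parts.
Combined value = 2 XOR 3 XOR 1 = 0.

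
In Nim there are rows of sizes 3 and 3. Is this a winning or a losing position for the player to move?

Nim-sum: 3 ^ 3 = 0.
The nim-sum is 0, so this is a P-position: the player to move is in a losing position under optimal play.

Losing position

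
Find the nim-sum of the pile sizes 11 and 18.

Write each in binary and XOR column by column:
  01011  (11)
  10010  (18)
  -----
  11001  (25)

25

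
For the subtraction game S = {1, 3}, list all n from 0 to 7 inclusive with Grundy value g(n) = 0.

0, 2, 4, 6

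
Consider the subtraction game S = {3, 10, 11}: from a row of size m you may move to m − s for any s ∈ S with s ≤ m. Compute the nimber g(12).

2

Grundy values for subtraction set {3, 10, 11}:
g(0) = mex{} = 0
g(1) = mex{} = 0
g(2) = mex{} = 0
g(3) = mex{0} = 1
g(4) = mex{0} = 1
g(5) = mex{0} = 1
g(6) = mex{1} = 0
g(7) = mex{1} = 0
g(8) = mex{1} = 0
g(9) = mex{0} = 1
g(10) = mex{0} = 1
g(11) = mex{0} = 1
g(12) = mex{0,1} = 2
So g(12) = 2.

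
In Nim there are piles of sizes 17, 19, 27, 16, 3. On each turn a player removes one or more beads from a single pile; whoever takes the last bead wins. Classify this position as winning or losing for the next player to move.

Nim-sum: 17 XOR 19 XOR 27 XOR 16 XOR 3 = 10.
The nim-sum is 10 ≠ 0, so this is an N-position: the player to move can win.

Winning position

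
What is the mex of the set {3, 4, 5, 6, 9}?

0 is not in the set, so the mex is 0.

0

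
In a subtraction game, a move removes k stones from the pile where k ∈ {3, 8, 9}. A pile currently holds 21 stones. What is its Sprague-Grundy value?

Grundy values for subtraction set {3, 8, 9}:
k:     0  1  2  3  4  5  6  7  8  9 10 11 12 13 14 15 16 17 18 19 20 21
g(k):  0  0  0  1  1  1  0  0  2  1  1  3  0  0  2  1  1  0  0  0  1  1
So g(21) = 1.

1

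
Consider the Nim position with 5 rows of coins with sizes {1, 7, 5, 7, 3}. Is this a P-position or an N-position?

N-position

Write each in binary and XOR column by column:
  001  (1)
  111  (7)
  101  (5)
  111  (7)
  011  (3)
  ---
  111  (7)
The nim-sum is 7 ≠ 0, so this is an N-position: the player to move can win.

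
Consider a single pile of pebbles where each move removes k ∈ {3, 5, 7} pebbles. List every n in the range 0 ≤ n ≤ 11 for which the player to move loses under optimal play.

0, 1, 2, 10, 11

Build the Grundy sequence with g(k) = mex{g(k−s) : s ∈ {3, 5, 7}, s ≤ k}:
k:     0  1  2  3  4  5  6  7  8  9 10 11
g(k):  0  0  0  1  1  1  2  2  2  3  0  0
The P-positions (g = 0) in 0..11 are 0, 1, 2, 10, 11.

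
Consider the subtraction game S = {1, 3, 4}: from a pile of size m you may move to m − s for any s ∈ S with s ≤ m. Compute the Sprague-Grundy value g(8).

Compute g(0), g(1), … for moves {1, 3, 4}:
g(0) = mex{} = 0
g(1) = mex{0} = 1
g(2) = mex{1} = 0
g(3) = mex{0} = 1
g(4) = mex{0,1} = 2
g(5) = mex{0,1,2} = 3
g(6) = mex{0,1,3} = 2
g(7) = mex{1,2} = 0
g(8) = mex{0,2,3} = 1
So g(8) = 1.

1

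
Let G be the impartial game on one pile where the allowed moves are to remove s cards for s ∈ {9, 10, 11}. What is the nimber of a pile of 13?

Grundy values for subtraction set {9, 10, 11}:
g(0) = mex{} = 0
g(1) = mex{} = 0
g(2) = mex{} = 0
g(3) = mex{} = 0
g(4) = mex{} = 0
g(5) = mex{} = 0
g(6) = mex{} = 0
g(7) = mex{} = 0
g(8) = mex{} = 0
g(9) = mex{0} = 1
g(10) = mex{0} = 1
g(11) = mex{0} = 1
g(12) = mex{0} = 1
g(13) = mex{0} = 1
So g(13) = 1.

1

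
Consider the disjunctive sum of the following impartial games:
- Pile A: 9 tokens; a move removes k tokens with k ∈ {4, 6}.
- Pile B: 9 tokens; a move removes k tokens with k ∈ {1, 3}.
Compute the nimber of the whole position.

3

For pile A, compute g(0), g(1), … with moves {4, 6}:
g(0) = mex{} = 0
g(1) = mex{} = 0
g(2) = mex{} = 0
g(3) = mex{} = 0
g(4) = mex{0} = 1
g(5) = mex{0} = 1
g(6) = mex{0} = 1
g(7) = mex{0} = 1
g(8) = mex{0,1} = 2
g(9) = mex{0,1} = 2
So g(9) = 2.
Build the Grundy sequence for pile B with g(k) = mex{g(k−s) : s ∈ {1, 3}, s ≤ k}:
g(0) = mex{} = 0
g(1) = mex{0} = 1
g(2) = mex{1} = 0
g(3) = mex{0} = 1
g(4) = mex{1} = 0
g(5) = mex{0} = 1
g(6) = mex{1} = 0
g(7) = mex{0} = 1
g(8) = mex{1} = 0
g(9) = mex{0} = 1
So g(9) = 1.
By the Sprague-Grundy theorem, the Grundy value of a sum of independent games is the XOR of the component values.
Combined value = 2 XOR 1 = 3.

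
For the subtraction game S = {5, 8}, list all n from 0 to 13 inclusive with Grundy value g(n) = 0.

0, 1, 2, 3, 4, 13

Grundy values for subtraction set {5, 8}:
g(0) = mex{} = 0
g(1) = mex{} = 0
g(2) = mex{} = 0
g(3) = mex{} = 0
g(4) = mex{} = 0
g(5) = mex{0} = 1
g(6) = mex{0} = 1
g(7) = mex{0} = 1
g(8) = mex{0} = 1
g(9) = mex{0} = 1
g(10) = mex{0,1} = 2
g(11) = mex{0,1} = 2
g(12) = mex{0,1} = 2
g(13) = mex{1} = 0
The P-positions (g = 0) in 0..13 are 0, 1, 2, 3, 4, 13.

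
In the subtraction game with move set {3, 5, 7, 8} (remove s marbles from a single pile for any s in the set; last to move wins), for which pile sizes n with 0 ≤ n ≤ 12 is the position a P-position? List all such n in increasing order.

0, 1, 2, 11, 12

Grundy values for subtraction set {3, 5, 7, 8}:
k:     0  1  2  3  4  5  6  7  8  9 10 11 12
g(k):  0  0  0  1  1  1  2  2  2  3  3  0  0
The P-positions (g = 0) in 0..12 are 0, 1, 2, 11, 12.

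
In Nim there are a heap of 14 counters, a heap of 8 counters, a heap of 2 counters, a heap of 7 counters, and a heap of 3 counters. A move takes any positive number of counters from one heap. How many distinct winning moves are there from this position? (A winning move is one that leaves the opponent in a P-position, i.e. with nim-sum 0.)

0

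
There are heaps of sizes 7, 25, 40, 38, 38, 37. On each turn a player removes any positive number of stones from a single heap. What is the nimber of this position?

19

Compute the nim-sum pairwise:
7 ⊕ 25 = 30
30 ⊕ 40 = 54
54 ⊕ 38 = 16
16 ⊕ 38 = 54
54 ⊕ 37 = 19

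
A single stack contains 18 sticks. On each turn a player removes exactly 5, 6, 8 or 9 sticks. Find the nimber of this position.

0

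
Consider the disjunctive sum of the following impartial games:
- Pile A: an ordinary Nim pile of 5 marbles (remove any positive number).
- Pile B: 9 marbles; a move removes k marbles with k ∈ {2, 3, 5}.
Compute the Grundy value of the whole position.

Pile A is a plain Nim pile of size 5, so its Grundy value is 5.
Build the Grundy sequence for pile B with g(k) = mex{g(k−s) : s ∈ {2, 3, 5}, s ≤ k}:
k:     0  1  2  3  4  5  6  7  8  9
g(k):  0  0  1  1  2  2  3  0  0  1
So g(9) = 1.
By the Sprague-Grundy theorem, the Grundy value of a sum of independent games is the XOR of the component values.
Combined value = 5 ⊕ 1 = 4.

4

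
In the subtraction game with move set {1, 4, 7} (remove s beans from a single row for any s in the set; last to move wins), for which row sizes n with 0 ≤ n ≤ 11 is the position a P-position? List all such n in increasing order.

0, 2, 5, 8, 10

Build the Grundy sequence with g(k) = mex{g(k−s) : s ∈ {1, 4, 7}, s ≤ k}:
g(0) = mex{} = 0
g(1) = mex{0} = 1
g(2) = mex{1} = 0
g(3) = mex{0} = 1
g(4) = mex{0,1} = 2
g(5) = mex{1,2} = 0
g(6) = mex{0} = 1
g(7) = mex{0,1} = 2
g(8) = mex{1,2} = 0
g(9) = mex{0} = 1
g(10) = mex{1} = 0
g(11) = mex{0,2} = 1
The P-positions (g = 0) in 0..11 are 0, 2, 5, 8, 10.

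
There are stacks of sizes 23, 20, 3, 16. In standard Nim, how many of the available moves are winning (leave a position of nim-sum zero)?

Nim-sum: 23 XOR 20 XOR 3 XOR 16 = 16.
The overall nim-sum is X = 16. A stack of size p has a winning move iff p XOR X < p (reduce it to p XOR X).
  23: 23 XOR 16 = 7 < 23 — winning move (to 7).
  20: 20 XOR 16 = 4 < 20 — winning move (to 4).
  3: 3 XOR 16 = 19 ≥ 3 — no move.
  16: 16 XOR 16 = 0 < 16 — winning move (to 0).
That gives 3 winning moves.

3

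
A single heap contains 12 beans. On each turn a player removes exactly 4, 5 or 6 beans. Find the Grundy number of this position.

0

Compute g(0), g(1), … for moves {4, 5, 6}:
g(0) = mex{} = 0
g(1) = mex{} = 0
g(2) = mex{} = 0
g(3) = mex{} = 0
g(4) = mex{0} = 1
g(5) = mex{0} = 1
g(6) = mex{0} = 1
g(7) = mex{0} = 1
g(8) = mex{0,1} = 2
g(9) = mex{0,1} = 2
g(10) = mex{1} = 0
g(11) = mex{1} = 0
g(12) = mex{1,2} = 0
So g(12) = 0.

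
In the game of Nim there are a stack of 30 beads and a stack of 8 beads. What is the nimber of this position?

22

Nim-sum: 30 XOR 8 = 22.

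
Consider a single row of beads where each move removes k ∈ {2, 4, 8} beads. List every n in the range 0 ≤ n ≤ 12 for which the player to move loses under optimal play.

Build the Grundy sequence with g(k) = mex{g(k−s) : s ∈ {2, 4, 8}, s ≤ k}:
k:     0  1  2  3  4  5  6  7  8  9 10 11 12
g(k):  0  0  1  1  2  2  0  0  1  1  2  2  0
The P-positions (g = 0) in 0..12 are 0, 1, 6, 7, 12.

0, 1, 6, 7, 12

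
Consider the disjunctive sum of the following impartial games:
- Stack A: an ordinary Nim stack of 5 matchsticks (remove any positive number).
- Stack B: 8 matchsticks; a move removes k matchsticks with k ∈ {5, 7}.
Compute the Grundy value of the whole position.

4

Stack A is a plain Nim stack of size 5, so its Grundy value is 5.
Grundy values for stack B (subtraction set {5, 7}):
g(0) = mex{} = 0
g(1) = mex{} = 0
g(2) = mex{} = 0
g(3) = mex{} = 0
g(4) = mex{} = 0
g(5) = mex{0} = 1
g(6) = mex{0} = 1
g(7) = mex{0} = 1
g(8) = mex{0} = 1
So g(8) = 1.
The value of a disjunctive sum is the nim-sum of the parts.
Combined value = 5 ⊕ 1 = 4.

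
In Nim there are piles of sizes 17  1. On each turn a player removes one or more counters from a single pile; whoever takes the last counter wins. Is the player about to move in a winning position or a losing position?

Bitwise XOR of the heap sizes:
  10001  (17)
  00001  (1)
  -----
  10000  (16)
The nim-sum is 16 ≠ 0, so this is an N-position: the player to move can win.

Winning position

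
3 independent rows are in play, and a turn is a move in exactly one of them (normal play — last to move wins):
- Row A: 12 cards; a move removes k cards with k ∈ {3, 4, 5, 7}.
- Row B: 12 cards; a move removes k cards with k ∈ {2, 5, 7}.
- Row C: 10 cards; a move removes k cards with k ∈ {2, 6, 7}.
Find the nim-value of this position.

2

Build the Grundy sequence for row A with g(k) = mex{g(k−s) : s ∈ {3, 4, 5, 7}, s ≤ k}:
g(0) = mex{} = 0
g(1) = mex{} = 0
g(2) = mex{} = 0
g(3) = mex{0} = 1
g(4) = mex{0} = 1
g(5) = mex{0} = 1
g(6) = mex{0,1} = 2
g(7) = mex{0,1} = 2
g(8) = mex{0,1} = 2
g(9) = mex{0,1,2} = 3
g(10) = mex{1,2} = 0
g(11) = mex{1,2} = 0
g(12) = mex{1,2,3} = 0
So g(12) = 0.
For row B, compute g(0), g(1), … with moves {2, 5, 7}:
k:     0  1  2  3  4  5  6  7  8  9 10 11 12
g(k):  0  0  1  1  0  2  1  3  2  2  0  3  1
So g(12) = 1.
For row C, compute g(0), g(1), … with moves {2, 6, 7}:
k:     0  1  2  3  4  5  6  7  8  9 10
g(k):  0  0  1  1  0  0  1  1  2  0  3
So g(10) = 3.
By the Sprague-Grundy theorem, the Grundy value of a sum of independent games is the XOR of the component values.
Combined value = 0 XOR 1 XOR 3 = 2.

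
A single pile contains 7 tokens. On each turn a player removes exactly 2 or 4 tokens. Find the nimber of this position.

Compute g(0), g(1), … for moves {2, 4}:
k:     0  1  2  3  4  5  6  7
g(k):  0  0  1  1  2  2  0  0
So g(7) = 0.

0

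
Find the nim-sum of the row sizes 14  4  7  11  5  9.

10

Nim-sum: 14 ^ 4 ^ 7 ^ 11 ^ 5 ^ 9 = 10.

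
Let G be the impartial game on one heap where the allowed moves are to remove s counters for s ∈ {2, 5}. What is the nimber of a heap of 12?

Compute g(0), g(1), … for moves {2, 5}:
g(0) = mex{} = 0
g(1) = mex{} = 0
g(2) = mex{0} = 1
g(3) = mex{0} = 1
g(4) = mex{1} = 0
g(5) = mex{0,1} = 2
g(6) = mex{0} = 1
g(7) = mex{1,2} = 0
g(8) = mex{1} = 0
g(9) = mex{0} = 1
g(10) = mex{0,2} = 1
g(11) = mex{1} = 0
g(12) = mex{0,1} = 2
So g(12) = 2.

2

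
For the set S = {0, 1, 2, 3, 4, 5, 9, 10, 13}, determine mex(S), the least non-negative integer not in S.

The values 0, 1, 2, 3, 4, 5 are all present; 6 is the first non-negative integer missing from the set.

6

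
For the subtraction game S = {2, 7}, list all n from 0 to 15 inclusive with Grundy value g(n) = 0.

0, 1, 4, 5, 9, 10, 13, 14

Grundy values for subtraction set {2, 7}:
k:     0  1  2  3  4  5  6  7  8  9 10 11 12 13 14 15
g(k):  0  0  1  1  0  0  1  1  2  0  0  1  1  0  0  1
The P-positions (g = 0) in 0..15 are 0, 1, 4, 5, 9, 10, 13, 14.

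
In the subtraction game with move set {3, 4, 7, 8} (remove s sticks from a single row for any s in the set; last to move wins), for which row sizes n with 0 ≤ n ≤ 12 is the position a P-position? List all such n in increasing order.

Grundy values for subtraction set {3, 4, 7, 8}:
k:     0  1  2  3  4  5  6  7  8  9 10 11 12
g(k):  0  0  0  1  1  1  2  2  2  3  3  0  0
The P-positions (g = 0) in 0..12 are 0, 1, 2, 11, 12.

0, 1, 2, 11, 12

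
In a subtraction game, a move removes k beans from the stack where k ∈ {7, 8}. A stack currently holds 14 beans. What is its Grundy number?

2

Build the Grundy sequence with g(k) = mex{g(k−s) : s ∈ {7, 8}, s ≤ k}:
k:     0  1  2  3  4  5  6  7  8  9 10 11 12 13 14
g(k):  0  0  0  0  0  0  0  1  1  1  1  1  1  1  2
So g(14) = 2.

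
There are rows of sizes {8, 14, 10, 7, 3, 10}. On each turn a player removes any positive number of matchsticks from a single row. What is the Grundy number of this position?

2

In binary:
  1000  (8)
  1110  (14)
  1010  (10)
  0111  (7)
  0011  (3)
  1010  (10)
  ----
  0010  (2)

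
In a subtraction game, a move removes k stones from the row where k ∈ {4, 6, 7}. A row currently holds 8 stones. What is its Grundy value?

2

Grundy values for subtraction set {4, 6, 7}:
g(0) = mex{} = 0
g(1) = mex{} = 0
g(2) = mex{} = 0
g(3) = mex{} = 0
g(4) = mex{0} = 1
g(5) = mex{0} = 1
g(6) = mex{0} = 1
g(7) = mex{0} = 1
g(8) = mex{0,1} = 2
So g(8) = 2.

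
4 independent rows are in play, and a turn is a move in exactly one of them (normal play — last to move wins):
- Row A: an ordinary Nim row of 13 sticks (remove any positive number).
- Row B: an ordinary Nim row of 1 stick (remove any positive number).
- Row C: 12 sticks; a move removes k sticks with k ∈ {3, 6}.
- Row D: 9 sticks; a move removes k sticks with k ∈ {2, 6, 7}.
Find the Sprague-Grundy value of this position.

Row A is a plain Nim row of size 13, so its Grundy value is 13.
Row B is a plain Nim row of size 1, so its Grundy value is 1.
Build the Grundy sequence for row C with g(k) = mex{g(k−s) : s ∈ {3, 6}, s ≤ k}:
k:     0  1  2  3  4  5  6  7  8  9 10 11 12
g(k):  0  0  0  1  1  1  2  2  2  0  0  0  1
So g(12) = 1.
Grundy values for row D (subtraction set {2, 6, 7}):
g(0) = mex{} = 0
g(1) = mex{} = 0
g(2) = mex{0} = 1
g(3) = mex{0} = 1
g(4) = mex{1} = 0
g(5) = mex{1} = 0
g(6) = mex{0} = 1
g(7) = mex{0} = 1
g(8) = mex{0,1} = 2
g(9) = mex{1} = 0
So g(9) = 0.
The value of a disjunctive sum is the nim-sum of the parts.
Combined value = 13 XOR 1 XOR 1 XOR 0 = 13.

13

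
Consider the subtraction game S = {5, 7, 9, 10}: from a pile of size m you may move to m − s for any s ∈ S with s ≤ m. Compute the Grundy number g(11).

2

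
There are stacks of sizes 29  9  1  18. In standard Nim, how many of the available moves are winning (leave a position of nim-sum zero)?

Nim-sum: 29 ⊕ 9 ⊕ 1 ⊕ 18 = 7.
The overall nim-sum is X = 7. A stack of size p has a winning move iff p XOR X < p (reduce it to p XOR X).
  29: 29 XOR 7 = 26 < 29 — winning move (to 26).
  9: 9 XOR 7 = 14 ≥ 9 — no move.
  1: 1 XOR 7 = 6 ≥ 1 — no move.
  18: 18 XOR 7 = 21 ≥ 18 — no move.
That gives 1 winning move.

1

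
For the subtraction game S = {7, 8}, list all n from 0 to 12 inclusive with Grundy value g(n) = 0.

0, 1, 2, 3, 4, 5, 6

Compute g(0), g(1), … for moves {7, 8}:
k:     0  1  2  3  4  5  6  7  8  9 10 11 12
g(k):  0  0  0  0  0  0  0  1  1  1  1  1  1
The P-positions (g = 0) in 0..12 are 0, 1, 2, 3, 4, 5, 6.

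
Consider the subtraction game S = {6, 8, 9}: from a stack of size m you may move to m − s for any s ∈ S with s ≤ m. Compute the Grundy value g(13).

2

Build the Grundy sequence with g(k) = mex{g(k−s) : s ∈ {6, 8, 9}, s ≤ k}:
k:     0  1  2  3  4  5  6  7  8  9 10 11 12 13
g(k):  0  0  0  0  0  0  1  1  1  1  1  1  2  2
So g(13) = 2.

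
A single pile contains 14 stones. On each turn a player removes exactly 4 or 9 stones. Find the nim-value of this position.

Compute g(0), g(1), … for moves {4, 9}:
g(0) = mex{} = 0
g(1) = mex{} = 0
g(2) = mex{} = 0
g(3) = mex{} = 0
g(4) = mex{0} = 1
g(5) = mex{0} = 1
g(6) = mex{0} = 1
g(7) = mex{0} = 1
g(8) = mex{1} = 0
g(9) = mex{0,1} = 2
g(10) = mex{0,1} = 2
g(11) = mex{0,1} = 2
g(12) = mex{0} = 1
g(13) = mex{1,2} = 0
g(14) = mex{1,2} = 0
So g(14) = 0.

0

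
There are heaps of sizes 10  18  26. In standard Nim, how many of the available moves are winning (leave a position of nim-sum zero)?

3

Compute the nim-sum pairwise:
10 ^ 18 = 24
24 ^ 26 = 2
The overall nim-sum is X = 2. A heap of size p has a winning move iff p XOR X < p (reduce it to p XOR X).
  10: 10 XOR 2 = 8 < 10 — winning move (to 8).
  18: 18 XOR 2 = 16 < 18 — winning move (to 16).
  26: 26 XOR 2 = 24 < 26 — winning move (to 24).
That gives 3 winning moves.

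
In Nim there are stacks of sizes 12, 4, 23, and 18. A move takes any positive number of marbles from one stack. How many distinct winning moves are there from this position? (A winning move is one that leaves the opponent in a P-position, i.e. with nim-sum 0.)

Nim-sum: 12 XOR 4 XOR 23 XOR 18 = 13.
The overall nim-sum is X = 13. A stack of size p has a winning move iff p XOR X < p (reduce it to p XOR X).
  12: 12 XOR 13 = 1 < 12 — winning move (to 1).
  4: 4 XOR 13 = 9 ≥ 4 — no move.
  23: 23 XOR 13 = 26 ≥ 23 — no move.
  18: 18 XOR 13 = 31 ≥ 18 — no move.
That gives 1 winning move.

1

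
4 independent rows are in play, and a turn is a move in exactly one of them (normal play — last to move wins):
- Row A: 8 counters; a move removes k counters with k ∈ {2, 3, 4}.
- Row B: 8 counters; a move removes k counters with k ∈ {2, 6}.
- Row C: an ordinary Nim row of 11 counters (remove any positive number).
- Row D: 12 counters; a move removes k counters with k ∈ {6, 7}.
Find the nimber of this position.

For row A, compute g(0), g(1), … with moves {2, 3, 4}:
g(0) = mex{} = 0
g(1) = mex{} = 0
g(2) = mex{0} = 1
g(3) = mex{0} = 1
g(4) = mex{0,1} = 2
g(5) = mex{0,1} = 2
g(6) = mex{1,2} = 0
g(7) = mex{1,2} = 0
g(8) = mex{0,2} = 1
So g(8) = 1.
Build the Grundy sequence for row B with g(k) = mex{g(k−s) : s ∈ {2, 6}, s ≤ k}:
k:     0  1  2  3  4  5  6  7  8
g(k):  0  0  1  1  0  0  1  1  0
So g(8) = 0.
Row C is a plain Nim row of size 11, so its Grundy value is 11.
For row D, compute g(0), g(1), … with moves {6, 7}:
k:     0  1  2  3  4  5  6  7  8  9 10 11 12
g(k):  0  0  0  0  0  0  1  1  1  1  1  1  2
So g(12) = 2.
The value of a disjunctive sum is the nim-sum of the parts.
Combined value = 1 XOR 0 XOR 11 XOR 2 = 8.

8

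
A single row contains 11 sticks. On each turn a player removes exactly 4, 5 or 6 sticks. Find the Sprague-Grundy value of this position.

0

Compute g(0), g(1), … for moves {4, 5, 6}:
k:     0  1  2  3  4  5  6  7  8  9 10 11
g(k):  0  0  0  0  1  1  1  1  2  2  0  0
So g(11) = 0.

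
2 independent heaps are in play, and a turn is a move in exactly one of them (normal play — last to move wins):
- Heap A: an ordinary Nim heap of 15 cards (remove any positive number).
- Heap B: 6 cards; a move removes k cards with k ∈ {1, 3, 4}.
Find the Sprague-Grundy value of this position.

Heap A is a plain Nim heap of size 15, so its Grundy value is 15.
Build the Grundy sequence for heap B with g(k) = mex{g(k−s) : s ∈ {1, 3, 4}, s ≤ k}:
k:     0  1  2  3  4  5  6
g(k):  0  1  0  1  2  3  2
So g(6) = 2.
By the Sprague-Grundy theorem, the Grundy value of a sum of independent games is the XOR of the component values.
Combined value = 15 ⊕ 2 = 13.

13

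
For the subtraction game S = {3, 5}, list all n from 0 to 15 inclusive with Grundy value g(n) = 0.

Compute g(0), g(1), … for moves {3, 5}:
k:     0  1  2  3  4  5  6  7  8  9 10 11 12 13 14 15
g(k):  0  0  0  1  1  1  2  2  0  0  0  1  1  1  2  2
The P-positions (g = 0) in 0..15 are 0, 1, 2, 8, 9, 10.

0, 1, 2, 8, 9, 10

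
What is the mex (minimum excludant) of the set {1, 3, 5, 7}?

0

0 is not in the set, so the mex is 0.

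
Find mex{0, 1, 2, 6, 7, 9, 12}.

3

The values 0, 1, 2 are all present; 3 is the first non-negative integer missing from the set.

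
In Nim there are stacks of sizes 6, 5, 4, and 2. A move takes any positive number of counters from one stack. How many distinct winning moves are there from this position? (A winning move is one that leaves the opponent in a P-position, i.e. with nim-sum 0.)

Compute the nim-sum pairwise:
6 XOR 5 = 3
3 XOR 4 = 7
7 XOR 2 = 5
The overall nim-sum is X = 5. A stack of size p has a winning move iff p XOR X < p (reduce it to p XOR X).
  6: 6 XOR 5 = 3 < 6 — winning move (to 3).
  5: 5 XOR 5 = 0 < 5 — winning move (to 0).
  4: 4 XOR 5 = 1 < 4 — winning move (to 1).
  2: 2 XOR 5 = 7 ≥ 2 — no move.
That gives 3 winning moves.

3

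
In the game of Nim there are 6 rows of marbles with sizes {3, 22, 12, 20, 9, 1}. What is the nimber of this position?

5

Compute the nim-sum pairwise:
3 XOR 22 = 21
21 XOR 12 = 25
25 XOR 20 = 13
13 XOR 9 = 4
4 XOR 1 = 5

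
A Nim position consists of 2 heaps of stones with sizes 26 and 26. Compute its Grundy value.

Nim-sum: 26 ^ 26 = 0.

0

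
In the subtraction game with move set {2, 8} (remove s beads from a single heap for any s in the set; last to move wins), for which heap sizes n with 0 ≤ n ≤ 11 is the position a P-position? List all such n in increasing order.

Compute g(0), g(1), … for moves {2, 8}:
k:     0  1  2  3  4  5  6  7  8  9 10 11
g(k):  0  0  1  1  0  0  1  1  2  2  0  0
The P-positions (g = 0) in 0..11 are 0, 1, 4, 5, 10, 11.

0, 1, 4, 5, 10, 11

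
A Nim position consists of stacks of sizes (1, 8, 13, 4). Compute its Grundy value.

0

Bitwise XOR of the heap sizes:
  0001  (1)
  1000  (8)
  1101  (13)
  0100  (4)
  ----
  0000  (0)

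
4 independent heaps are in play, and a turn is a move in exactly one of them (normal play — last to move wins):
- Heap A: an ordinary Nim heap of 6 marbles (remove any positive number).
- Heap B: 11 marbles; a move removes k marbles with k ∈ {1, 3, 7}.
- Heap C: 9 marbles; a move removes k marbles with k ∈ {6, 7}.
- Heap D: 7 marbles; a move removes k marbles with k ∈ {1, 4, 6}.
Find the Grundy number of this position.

Heap A is a plain Nim heap of size 6, so its Grundy value is 6.
Build the Grundy sequence for heap B with g(k) = mex{g(k−s) : s ∈ {1, 3, 7}, s ≤ k}:
g(0) = mex{} = 0
g(1) = mex{0} = 1
g(2) = mex{1} = 0
g(3) = mex{0} = 1
g(4) = mex{1} = 0
g(5) = mex{0} = 1
g(6) = mex{1} = 0
g(7) = mex{0} = 1
g(8) = mex{1} = 0
g(9) = mex{0} = 1
g(10) = mex{1} = 0
g(11) = mex{0} = 1
So g(11) = 1.
For heap C, compute g(0), g(1), … with moves {6, 7}:
g(0) = mex{} = 0
g(1) = mex{} = 0
g(2) = mex{} = 0
g(3) = mex{} = 0
g(4) = mex{} = 0
g(5) = mex{} = 0
g(6) = mex{0} = 1
g(7) = mex{0} = 1
g(8) = mex{0} = 1
g(9) = mex{0} = 1
So g(9) = 1.
Build the Grundy sequence for heap D with g(k) = mex{g(k−s) : s ∈ {1, 4, 6}, s ≤ k}:
k:     0  1  2  3  4  5  6  7
g(k):  0  1  0  1  2  0  1  0
So g(7) = 0.
The value of a disjunctive sum is the nim-sum of the parts.
Combined value = 6 XOR 1 XOR 1 XOR 0 = 6.

6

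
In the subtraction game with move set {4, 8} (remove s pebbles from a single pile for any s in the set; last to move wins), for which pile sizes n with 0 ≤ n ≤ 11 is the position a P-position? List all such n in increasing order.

0, 1, 2, 3

Compute g(0), g(1), … for moves {4, 8}:
g(0) = mex{} = 0
g(1) = mex{} = 0
g(2) = mex{} = 0
g(3) = mex{} = 0
g(4) = mex{0} = 1
g(5) = mex{0} = 1
g(6) = mex{0} = 1
g(7) = mex{0} = 1
g(8) = mex{0,1} = 2
g(9) = mex{0,1} = 2
g(10) = mex{0,1} = 2
g(11) = mex{0,1} = 2
The P-positions (g = 0) in 0..11 are 0, 1, 2, 3.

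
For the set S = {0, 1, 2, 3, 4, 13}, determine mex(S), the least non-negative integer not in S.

The values 0, 1, 2, 3, 4 are all present; 5 is the first non-negative integer missing from the set.

5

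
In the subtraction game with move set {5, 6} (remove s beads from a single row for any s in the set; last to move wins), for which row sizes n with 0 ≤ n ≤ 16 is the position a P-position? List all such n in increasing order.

0, 1, 2, 3, 4, 11, 12, 13, 14, 15

Compute g(0), g(1), … for moves {5, 6}:
k:     0  1  2  3  4  5  6  7  8  9 10 11 12 13 14 15 16
g(k):  0  0  0  0  0  1  1  1  1  1  2  0  0  0  0  0  1
The P-positions (g = 0) in 0..16 are 0, 1, 2, 3, 4, 11, 12, 13, 14, 15.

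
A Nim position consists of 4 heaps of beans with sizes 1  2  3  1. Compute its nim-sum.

1

Write each in binary and XOR column by column:
  01  (1)
  10  (2)
  11  (3)
  01  (1)
  --
  01  (1)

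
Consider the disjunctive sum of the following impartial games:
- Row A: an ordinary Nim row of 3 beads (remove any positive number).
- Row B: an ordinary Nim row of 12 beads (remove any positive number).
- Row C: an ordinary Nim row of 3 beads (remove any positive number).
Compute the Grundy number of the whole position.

12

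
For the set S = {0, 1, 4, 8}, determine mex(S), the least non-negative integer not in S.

The values 0, 1 are all present; 2 is the first non-negative integer missing from the set.

2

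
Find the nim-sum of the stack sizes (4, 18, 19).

Write each in binary and XOR column by column:
  00100  (4)
  10010  (18)
  10011  (19)
  -----
  00101  (5)

5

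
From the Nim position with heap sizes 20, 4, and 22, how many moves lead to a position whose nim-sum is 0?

3

Compute the nim-sum pairwise:
20 ^ 4 = 16
16 ^ 22 = 6
The overall nim-sum is X = 6. A heap of size p has a winning move iff p XOR X < p (reduce it to p XOR X).
  20: 20 XOR 6 = 18 < 20 — winning move (to 18).
  4: 4 XOR 6 = 2 < 4 — winning move (to 2).
  22: 22 XOR 6 = 16 < 22 — winning move (to 16).
That gives 3 winning moves.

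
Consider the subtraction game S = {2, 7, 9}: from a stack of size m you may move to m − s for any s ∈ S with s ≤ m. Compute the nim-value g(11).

Compute g(0), g(1), … for moves {2, 7, 9}:
g(0) = mex{} = 0
g(1) = mex{} = 0
g(2) = mex{0} = 1
g(3) = mex{0} = 1
g(4) = mex{1} = 0
g(5) = mex{1} = 0
g(6) = mex{0} = 1
g(7) = mex{0} = 1
g(8) = mex{0,1} = 2
g(9) = mex{0,1} = 2
g(10) = mex{0,1,2} = 3
g(11) = mex{0,1,2} = 3
So g(11) = 3.

3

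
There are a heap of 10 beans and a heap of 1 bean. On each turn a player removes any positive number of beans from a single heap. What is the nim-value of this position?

11

In binary:
  1010  (10)
  0001  (1)
  ----
  1011  (11)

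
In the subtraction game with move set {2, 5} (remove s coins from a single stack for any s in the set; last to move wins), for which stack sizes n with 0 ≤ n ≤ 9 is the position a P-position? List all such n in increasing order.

0, 1, 4, 7, 8

Build the Grundy sequence with g(k) = mex{g(k−s) : s ∈ {2, 5}, s ≤ k}:
g(0) = mex{} = 0
g(1) = mex{} = 0
g(2) = mex{0} = 1
g(3) = mex{0} = 1
g(4) = mex{1} = 0
g(5) = mex{0,1} = 2
g(6) = mex{0} = 1
g(7) = mex{1,2} = 0
g(8) = mex{1} = 0
g(9) = mex{0} = 1
The P-positions (g = 0) in 0..9 are 0, 1, 4, 7, 8.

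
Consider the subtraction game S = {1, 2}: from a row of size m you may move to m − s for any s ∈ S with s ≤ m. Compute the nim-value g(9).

Compute g(0), g(1), … for moves {1, 2}:
g(0) = mex{} = 0
g(1) = mex{0} = 1
g(2) = mex{0,1} = 2
g(3) = mex{1,2} = 0
g(4) = mex{0,2} = 1
g(5) = mex{0,1} = 2
g(6) = mex{1,2} = 0
g(7) = mex{0,2} = 1
g(8) = mex{0,1} = 2
g(9) = mex{1,2} = 0
So g(9) = 0.

0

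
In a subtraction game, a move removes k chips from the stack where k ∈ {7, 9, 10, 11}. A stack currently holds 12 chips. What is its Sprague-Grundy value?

Grundy values for subtraction set {7, 9, 10, 11}:
g(0) = mex{} = 0
g(1) = mex{} = 0
g(2) = mex{} = 0
g(3) = mex{} = 0
g(4) = mex{} = 0
g(5) = mex{} = 0
g(6) = mex{} = 0
g(7) = mex{0} = 1
g(8) = mex{0} = 1
g(9) = mex{0} = 1
g(10) = mex{0} = 1
g(11) = mex{0} = 1
g(12) = mex{0} = 1
So g(12) = 1.

1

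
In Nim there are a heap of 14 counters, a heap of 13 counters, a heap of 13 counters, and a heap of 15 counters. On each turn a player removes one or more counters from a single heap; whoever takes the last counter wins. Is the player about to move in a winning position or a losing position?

Winning position

Nim-sum: 14 XOR 13 XOR 13 XOR 15 = 1.
The nim-sum is 1 ≠ 0, so this is an N-position: the player to move can win.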